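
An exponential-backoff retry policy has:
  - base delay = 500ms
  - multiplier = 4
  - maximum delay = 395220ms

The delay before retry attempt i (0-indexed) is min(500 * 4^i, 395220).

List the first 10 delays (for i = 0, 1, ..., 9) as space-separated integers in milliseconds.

Computing each delay:
  i=0: min(500*4^0, 395220) = 500
  i=1: min(500*4^1, 395220) = 2000
  i=2: min(500*4^2, 395220) = 8000
  i=3: min(500*4^3, 395220) = 32000
  i=4: min(500*4^4, 395220) = 128000
  i=5: min(500*4^5, 395220) = 395220
  i=6: min(500*4^6, 395220) = 395220
  i=7: min(500*4^7, 395220) = 395220
  i=8: min(500*4^8, 395220) = 395220
  i=9: min(500*4^9, 395220) = 395220

Answer: 500 2000 8000 32000 128000 395220 395220 395220 395220 395220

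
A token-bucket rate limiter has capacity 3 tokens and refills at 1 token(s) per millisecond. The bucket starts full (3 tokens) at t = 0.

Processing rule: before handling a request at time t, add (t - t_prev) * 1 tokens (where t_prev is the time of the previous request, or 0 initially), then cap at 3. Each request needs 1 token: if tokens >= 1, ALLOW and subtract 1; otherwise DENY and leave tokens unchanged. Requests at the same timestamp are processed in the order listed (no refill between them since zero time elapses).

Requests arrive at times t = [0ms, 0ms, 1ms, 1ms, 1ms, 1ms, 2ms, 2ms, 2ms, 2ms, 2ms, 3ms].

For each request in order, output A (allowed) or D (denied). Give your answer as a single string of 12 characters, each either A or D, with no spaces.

Answer: AAAADDADDDDA

Derivation:
Simulating step by step:
  req#1 t=0ms: ALLOW
  req#2 t=0ms: ALLOW
  req#3 t=1ms: ALLOW
  req#4 t=1ms: ALLOW
  req#5 t=1ms: DENY
  req#6 t=1ms: DENY
  req#7 t=2ms: ALLOW
  req#8 t=2ms: DENY
  req#9 t=2ms: DENY
  req#10 t=2ms: DENY
  req#11 t=2ms: DENY
  req#12 t=3ms: ALLOW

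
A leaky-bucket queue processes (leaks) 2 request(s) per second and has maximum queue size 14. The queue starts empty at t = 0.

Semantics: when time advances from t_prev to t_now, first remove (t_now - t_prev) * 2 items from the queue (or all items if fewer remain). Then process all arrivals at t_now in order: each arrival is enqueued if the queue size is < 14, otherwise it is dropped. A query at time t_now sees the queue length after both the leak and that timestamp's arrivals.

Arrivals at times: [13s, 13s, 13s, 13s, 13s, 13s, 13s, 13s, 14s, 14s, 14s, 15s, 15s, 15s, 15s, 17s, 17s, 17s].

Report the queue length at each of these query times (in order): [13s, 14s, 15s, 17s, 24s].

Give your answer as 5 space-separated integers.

Answer: 8 9 11 10 0

Derivation:
Queue lengths at query times:
  query t=13s: backlog = 8
  query t=14s: backlog = 9
  query t=15s: backlog = 11
  query t=17s: backlog = 10
  query t=24s: backlog = 0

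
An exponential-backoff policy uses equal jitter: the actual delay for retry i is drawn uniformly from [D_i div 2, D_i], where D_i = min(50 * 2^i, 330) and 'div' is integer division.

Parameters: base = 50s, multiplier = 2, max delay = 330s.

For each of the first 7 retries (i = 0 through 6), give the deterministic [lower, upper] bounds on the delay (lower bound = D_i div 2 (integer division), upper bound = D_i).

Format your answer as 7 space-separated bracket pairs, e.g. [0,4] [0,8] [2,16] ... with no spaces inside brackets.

Answer: [25,50] [50,100] [100,200] [165,330] [165,330] [165,330] [165,330]

Derivation:
Computing bounds per retry:
  i=0: D_i=min(50*2^0,330)=50, bounds=[25,50]
  i=1: D_i=min(50*2^1,330)=100, bounds=[50,100]
  i=2: D_i=min(50*2^2,330)=200, bounds=[100,200]
  i=3: D_i=min(50*2^3,330)=330, bounds=[165,330]
  i=4: D_i=min(50*2^4,330)=330, bounds=[165,330]
  i=5: D_i=min(50*2^5,330)=330, bounds=[165,330]
  i=6: D_i=min(50*2^6,330)=330, bounds=[165,330]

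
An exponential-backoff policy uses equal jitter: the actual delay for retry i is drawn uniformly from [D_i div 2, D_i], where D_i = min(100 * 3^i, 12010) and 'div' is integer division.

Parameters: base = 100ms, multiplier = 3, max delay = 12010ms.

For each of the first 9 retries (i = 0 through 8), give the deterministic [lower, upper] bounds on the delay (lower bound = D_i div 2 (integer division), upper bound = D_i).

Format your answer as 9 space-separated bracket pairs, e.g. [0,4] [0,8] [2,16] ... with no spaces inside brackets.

Answer: [50,100] [150,300] [450,900] [1350,2700] [4050,8100] [6005,12010] [6005,12010] [6005,12010] [6005,12010]

Derivation:
Computing bounds per retry:
  i=0: D_i=min(100*3^0,12010)=100, bounds=[50,100]
  i=1: D_i=min(100*3^1,12010)=300, bounds=[150,300]
  i=2: D_i=min(100*3^2,12010)=900, bounds=[450,900]
  i=3: D_i=min(100*3^3,12010)=2700, bounds=[1350,2700]
  i=4: D_i=min(100*3^4,12010)=8100, bounds=[4050,8100]
  i=5: D_i=min(100*3^5,12010)=12010, bounds=[6005,12010]
  i=6: D_i=min(100*3^6,12010)=12010, bounds=[6005,12010]
  i=7: D_i=min(100*3^7,12010)=12010, bounds=[6005,12010]
  i=8: D_i=min(100*3^8,12010)=12010, bounds=[6005,12010]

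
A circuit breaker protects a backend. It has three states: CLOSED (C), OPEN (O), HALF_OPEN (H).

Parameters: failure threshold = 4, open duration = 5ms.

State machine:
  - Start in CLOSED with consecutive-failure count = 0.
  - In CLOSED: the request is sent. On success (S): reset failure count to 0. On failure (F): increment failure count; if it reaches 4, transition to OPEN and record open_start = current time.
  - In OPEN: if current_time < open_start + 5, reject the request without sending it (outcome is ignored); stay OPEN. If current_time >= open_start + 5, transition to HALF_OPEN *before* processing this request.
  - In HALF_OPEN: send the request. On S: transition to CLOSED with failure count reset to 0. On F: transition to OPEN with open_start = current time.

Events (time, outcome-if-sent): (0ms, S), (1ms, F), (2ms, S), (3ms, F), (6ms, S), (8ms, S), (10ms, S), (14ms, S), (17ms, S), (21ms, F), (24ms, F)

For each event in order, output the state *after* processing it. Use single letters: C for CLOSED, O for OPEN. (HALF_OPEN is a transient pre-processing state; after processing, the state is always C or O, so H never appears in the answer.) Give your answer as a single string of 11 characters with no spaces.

Answer: CCCCCCCCCCC

Derivation:
State after each event:
  event#1 t=0ms outcome=S: state=CLOSED
  event#2 t=1ms outcome=F: state=CLOSED
  event#3 t=2ms outcome=S: state=CLOSED
  event#4 t=3ms outcome=F: state=CLOSED
  event#5 t=6ms outcome=S: state=CLOSED
  event#6 t=8ms outcome=S: state=CLOSED
  event#7 t=10ms outcome=S: state=CLOSED
  event#8 t=14ms outcome=S: state=CLOSED
  event#9 t=17ms outcome=S: state=CLOSED
  event#10 t=21ms outcome=F: state=CLOSED
  event#11 t=24ms outcome=F: state=CLOSED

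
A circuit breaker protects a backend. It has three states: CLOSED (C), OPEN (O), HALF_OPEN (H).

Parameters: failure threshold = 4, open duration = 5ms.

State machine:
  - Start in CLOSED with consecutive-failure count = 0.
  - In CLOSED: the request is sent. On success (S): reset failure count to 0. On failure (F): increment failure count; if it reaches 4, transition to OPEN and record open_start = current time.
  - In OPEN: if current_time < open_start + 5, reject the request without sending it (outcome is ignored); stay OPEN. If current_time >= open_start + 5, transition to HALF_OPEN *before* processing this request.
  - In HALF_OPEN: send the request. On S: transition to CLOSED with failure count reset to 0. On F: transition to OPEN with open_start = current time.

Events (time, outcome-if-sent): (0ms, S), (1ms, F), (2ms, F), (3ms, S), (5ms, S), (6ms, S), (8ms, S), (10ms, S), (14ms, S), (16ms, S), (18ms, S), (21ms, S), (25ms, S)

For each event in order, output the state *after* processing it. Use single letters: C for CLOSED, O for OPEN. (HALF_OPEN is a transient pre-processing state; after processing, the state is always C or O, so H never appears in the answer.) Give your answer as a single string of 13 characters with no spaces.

State after each event:
  event#1 t=0ms outcome=S: state=CLOSED
  event#2 t=1ms outcome=F: state=CLOSED
  event#3 t=2ms outcome=F: state=CLOSED
  event#4 t=3ms outcome=S: state=CLOSED
  event#5 t=5ms outcome=S: state=CLOSED
  event#6 t=6ms outcome=S: state=CLOSED
  event#7 t=8ms outcome=S: state=CLOSED
  event#8 t=10ms outcome=S: state=CLOSED
  event#9 t=14ms outcome=S: state=CLOSED
  event#10 t=16ms outcome=S: state=CLOSED
  event#11 t=18ms outcome=S: state=CLOSED
  event#12 t=21ms outcome=S: state=CLOSED
  event#13 t=25ms outcome=S: state=CLOSED

Answer: CCCCCCCCCCCCC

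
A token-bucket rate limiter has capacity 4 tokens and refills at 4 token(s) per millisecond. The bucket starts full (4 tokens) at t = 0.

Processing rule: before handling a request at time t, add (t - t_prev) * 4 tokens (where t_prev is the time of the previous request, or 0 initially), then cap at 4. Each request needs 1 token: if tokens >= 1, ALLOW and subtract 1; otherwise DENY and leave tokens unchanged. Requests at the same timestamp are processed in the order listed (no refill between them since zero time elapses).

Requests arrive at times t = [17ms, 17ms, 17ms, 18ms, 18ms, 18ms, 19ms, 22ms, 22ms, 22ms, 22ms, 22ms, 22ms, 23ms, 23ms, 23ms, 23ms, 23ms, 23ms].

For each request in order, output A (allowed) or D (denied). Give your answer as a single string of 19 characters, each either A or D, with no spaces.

Answer: AAAAAAAAAAADDAAAADD

Derivation:
Simulating step by step:
  req#1 t=17ms: ALLOW
  req#2 t=17ms: ALLOW
  req#3 t=17ms: ALLOW
  req#4 t=18ms: ALLOW
  req#5 t=18ms: ALLOW
  req#6 t=18ms: ALLOW
  req#7 t=19ms: ALLOW
  req#8 t=22ms: ALLOW
  req#9 t=22ms: ALLOW
  req#10 t=22ms: ALLOW
  req#11 t=22ms: ALLOW
  req#12 t=22ms: DENY
  req#13 t=22ms: DENY
  req#14 t=23ms: ALLOW
  req#15 t=23ms: ALLOW
  req#16 t=23ms: ALLOW
  req#17 t=23ms: ALLOW
  req#18 t=23ms: DENY
  req#19 t=23ms: DENY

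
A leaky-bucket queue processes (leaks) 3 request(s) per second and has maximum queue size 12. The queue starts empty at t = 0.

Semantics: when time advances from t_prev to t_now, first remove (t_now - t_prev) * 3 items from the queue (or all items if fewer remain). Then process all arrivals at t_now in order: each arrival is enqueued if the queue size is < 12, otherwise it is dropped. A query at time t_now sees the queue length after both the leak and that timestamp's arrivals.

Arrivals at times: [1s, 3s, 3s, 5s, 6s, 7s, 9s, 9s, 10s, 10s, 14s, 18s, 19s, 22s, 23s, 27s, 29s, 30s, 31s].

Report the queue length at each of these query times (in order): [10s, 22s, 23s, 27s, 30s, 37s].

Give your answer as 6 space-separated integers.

Queue lengths at query times:
  query t=10s: backlog = 2
  query t=22s: backlog = 1
  query t=23s: backlog = 1
  query t=27s: backlog = 1
  query t=30s: backlog = 1
  query t=37s: backlog = 0

Answer: 2 1 1 1 1 0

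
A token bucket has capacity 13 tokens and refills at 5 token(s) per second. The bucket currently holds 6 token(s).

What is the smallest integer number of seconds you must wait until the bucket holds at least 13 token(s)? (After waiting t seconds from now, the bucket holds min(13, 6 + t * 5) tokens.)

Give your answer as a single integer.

Answer: 2

Derivation:
Need 6 + t * 5 >= 13, so t >= 7/5.
Smallest integer t = ceil(7/5) = 2.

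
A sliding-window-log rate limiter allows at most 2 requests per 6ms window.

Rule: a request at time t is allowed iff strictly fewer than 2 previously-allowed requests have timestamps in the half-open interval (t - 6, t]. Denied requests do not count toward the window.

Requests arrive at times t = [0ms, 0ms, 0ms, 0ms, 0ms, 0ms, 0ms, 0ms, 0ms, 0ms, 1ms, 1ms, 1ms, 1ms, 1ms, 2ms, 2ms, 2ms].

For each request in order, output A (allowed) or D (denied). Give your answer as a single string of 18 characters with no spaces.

Answer: AADDDDDDDDDDDDDDDD

Derivation:
Tracking allowed requests in the window:
  req#1 t=0ms: ALLOW
  req#2 t=0ms: ALLOW
  req#3 t=0ms: DENY
  req#4 t=0ms: DENY
  req#5 t=0ms: DENY
  req#6 t=0ms: DENY
  req#7 t=0ms: DENY
  req#8 t=0ms: DENY
  req#9 t=0ms: DENY
  req#10 t=0ms: DENY
  req#11 t=1ms: DENY
  req#12 t=1ms: DENY
  req#13 t=1ms: DENY
  req#14 t=1ms: DENY
  req#15 t=1ms: DENY
  req#16 t=2ms: DENY
  req#17 t=2ms: DENY
  req#18 t=2ms: DENY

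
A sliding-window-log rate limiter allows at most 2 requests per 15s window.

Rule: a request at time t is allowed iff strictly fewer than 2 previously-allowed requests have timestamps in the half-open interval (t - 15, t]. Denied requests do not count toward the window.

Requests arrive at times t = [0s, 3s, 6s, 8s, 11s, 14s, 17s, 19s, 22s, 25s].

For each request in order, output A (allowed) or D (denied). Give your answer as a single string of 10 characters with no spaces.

Answer: AADDDDAADD

Derivation:
Tracking allowed requests in the window:
  req#1 t=0s: ALLOW
  req#2 t=3s: ALLOW
  req#3 t=6s: DENY
  req#4 t=8s: DENY
  req#5 t=11s: DENY
  req#6 t=14s: DENY
  req#7 t=17s: ALLOW
  req#8 t=19s: ALLOW
  req#9 t=22s: DENY
  req#10 t=25s: DENY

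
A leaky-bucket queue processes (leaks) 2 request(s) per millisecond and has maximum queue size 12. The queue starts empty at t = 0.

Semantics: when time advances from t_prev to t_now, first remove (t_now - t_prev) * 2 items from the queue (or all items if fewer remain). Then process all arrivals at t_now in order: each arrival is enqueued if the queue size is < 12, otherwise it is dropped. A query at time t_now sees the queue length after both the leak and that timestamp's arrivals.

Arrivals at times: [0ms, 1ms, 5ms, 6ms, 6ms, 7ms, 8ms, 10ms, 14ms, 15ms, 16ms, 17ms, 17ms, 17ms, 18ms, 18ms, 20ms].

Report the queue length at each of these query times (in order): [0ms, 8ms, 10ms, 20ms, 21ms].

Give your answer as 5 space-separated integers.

Answer: 1 1 1 1 0

Derivation:
Queue lengths at query times:
  query t=0ms: backlog = 1
  query t=8ms: backlog = 1
  query t=10ms: backlog = 1
  query t=20ms: backlog = 1
  query t=21ms: backlog = 0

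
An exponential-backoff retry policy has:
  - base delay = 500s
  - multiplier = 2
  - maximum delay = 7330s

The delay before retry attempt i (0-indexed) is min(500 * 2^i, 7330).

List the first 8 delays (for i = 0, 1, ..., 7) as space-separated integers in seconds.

Answer: 500 1000 2000 4000 7330 7330 7330 7330

Derivation:
Computing each delay:
  i=0: min(500*2^0, 7330) = 500
  i=1: min(500*2^1, 7330) = 1000
  i=2: min(500*2^2, 7330) = 2000
  i=3: min(500*2^3, 7330) = 4000
  i=4: min(500*2^4, 7330) = 7330
  i=5: min(500*2^5, 7330) = 7330
  i=6: min(500*2^6, 7330) = 7330
  i=7: min(500*2^7, 7330) = 7330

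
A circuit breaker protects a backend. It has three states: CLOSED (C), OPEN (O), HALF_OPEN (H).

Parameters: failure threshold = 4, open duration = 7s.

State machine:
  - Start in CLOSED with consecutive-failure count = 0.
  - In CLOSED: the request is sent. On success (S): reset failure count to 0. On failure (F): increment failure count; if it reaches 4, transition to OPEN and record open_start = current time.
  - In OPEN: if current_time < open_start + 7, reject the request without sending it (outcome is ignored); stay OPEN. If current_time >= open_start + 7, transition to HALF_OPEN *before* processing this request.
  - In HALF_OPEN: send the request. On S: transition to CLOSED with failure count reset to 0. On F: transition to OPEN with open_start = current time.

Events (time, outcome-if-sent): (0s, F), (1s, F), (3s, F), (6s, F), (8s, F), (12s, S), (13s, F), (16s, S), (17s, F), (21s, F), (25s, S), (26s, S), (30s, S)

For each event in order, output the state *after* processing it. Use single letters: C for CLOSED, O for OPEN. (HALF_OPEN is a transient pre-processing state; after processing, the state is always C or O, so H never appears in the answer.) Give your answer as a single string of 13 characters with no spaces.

Answer: CCCOOOOOOOOOC

Derivation:
State after each event:
  event#1 t=0s outcome=F: state=CLOSED
  event#2 t=1s outcome=F: state=CLOSED
  event#3 t=3s outcome=F: state=CLOSED
  event#4 t=6s outcome=F: state=OPEN
  event#5 t=8s outcome=F: state=OPEN
  event#6 t=12s outcome=S: state=OPEN
  event#7 t=13s outcome=F: state=OPEN
  event#8 t=16s outcome=S: state=OPEN
  event#9 t=17s outcome=F: state=OPEN
  event#10 t=21s outcome=F: state=OPEN
  event#11 t=25s outcome=S: state=OPEN
  event#12 t=26s outcome=S: state=OPEN
  event#13 t=30s outcome=S: state=CLOSED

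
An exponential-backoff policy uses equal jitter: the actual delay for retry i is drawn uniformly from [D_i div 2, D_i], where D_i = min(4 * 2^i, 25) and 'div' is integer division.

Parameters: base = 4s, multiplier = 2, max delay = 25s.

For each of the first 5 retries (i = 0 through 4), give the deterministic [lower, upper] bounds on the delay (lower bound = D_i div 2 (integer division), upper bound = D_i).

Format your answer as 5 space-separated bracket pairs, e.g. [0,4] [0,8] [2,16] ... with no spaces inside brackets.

Computing bounds per retry:
  i=0: D_i=min(4*2^0,25)=4, bounds=[2,4]
  i=1: D_i=min(4*2^1,25)=8, bounds=[4,8]
  i=2: D_i=min(4*2^2,25)=16, bounds=[8,16]
  i=3: D_i=min(4*2^3,25)=25, bounds=[12,25]
  i=4: D_i=min(4*2^4,25)=25, bounds=[12,25]

Answer: [2,4] [4,8] [8,16] [12,25] [12,25]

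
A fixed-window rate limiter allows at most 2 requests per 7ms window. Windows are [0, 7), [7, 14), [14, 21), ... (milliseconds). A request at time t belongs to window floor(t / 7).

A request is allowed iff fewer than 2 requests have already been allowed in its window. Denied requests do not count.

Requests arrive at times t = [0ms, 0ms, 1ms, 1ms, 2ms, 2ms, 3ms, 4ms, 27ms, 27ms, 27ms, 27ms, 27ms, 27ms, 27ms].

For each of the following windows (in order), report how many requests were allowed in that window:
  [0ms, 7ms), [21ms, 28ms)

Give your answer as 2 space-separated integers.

Processing requests:
  req#1 t=0ms (window 0): ALLOW
  req#2 t=0ms (window 0): ALLOW
  req#3 t=1ms (window 0): DENY
  req#4 t=1ms (window 0): DENY
  req#5 t=2ms (window 0): DENY
  req#6 t=2ms (window 0): DENY
  req#7 t=3ms (window 0): DENY
  req#8 t=4ms (window 0): DENY
  req#9 t=27ms (window 3): ALLOW
  req#10 t=27ms (window 3): ALLOW
  req#11 t=27ms (window 3): DENY
  req#12 t=27ms (window 3): DENY
  req#13 t=27ms (window 3): DENY
  req#14 t=27ms (window 3): DENY
  req#15 t=27ms (window 3): DENY

Allowed counts by window: 2 2

Answer: 2 2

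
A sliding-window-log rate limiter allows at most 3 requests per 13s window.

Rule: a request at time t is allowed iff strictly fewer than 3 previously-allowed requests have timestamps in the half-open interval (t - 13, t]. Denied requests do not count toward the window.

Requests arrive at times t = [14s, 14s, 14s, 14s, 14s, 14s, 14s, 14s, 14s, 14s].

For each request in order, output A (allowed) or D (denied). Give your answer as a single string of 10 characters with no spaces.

Tracking allowed requests in the window:
  req#1 t=14s: ALLOW
  req#2 t=14s: ALLOW
  req#3 t=14s: ALLOW
  req#4 t=14s: DENY
  req#5 t=14s: DENY
  req#6 t=14s: DENY
  req#7 t=14s: DENY
  req#8 t=14s: DENY
  req#9 t=14s: DENY
  req#10 t=14s: DENY

Answer: AAADDDDDDD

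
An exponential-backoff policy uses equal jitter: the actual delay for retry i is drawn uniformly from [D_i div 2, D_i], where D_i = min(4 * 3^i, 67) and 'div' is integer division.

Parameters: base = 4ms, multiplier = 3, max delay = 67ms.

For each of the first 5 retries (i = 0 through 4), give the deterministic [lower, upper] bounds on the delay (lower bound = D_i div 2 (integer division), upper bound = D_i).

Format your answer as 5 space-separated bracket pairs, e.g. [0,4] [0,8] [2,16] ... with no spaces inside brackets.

Answer: [2,4] [6,12] [18,36] [33,67] [33,67]

Derivation:
Computing bounds per retry:
  i=0: D_i=min(4*3^0,67)=4, bounds=[2,4]
  i=1: D_i=min(4*3^1,67)=12, bounds=[6,12]
  i=2: D_i=min(4*3^2,67)=36, bounds=[18,36]
  i=3: D_i=min(4*3^3,67)=67, bounds=[33,67]
  i=4: D_i=min(4*3^4,67)=67, bounds=[33,67]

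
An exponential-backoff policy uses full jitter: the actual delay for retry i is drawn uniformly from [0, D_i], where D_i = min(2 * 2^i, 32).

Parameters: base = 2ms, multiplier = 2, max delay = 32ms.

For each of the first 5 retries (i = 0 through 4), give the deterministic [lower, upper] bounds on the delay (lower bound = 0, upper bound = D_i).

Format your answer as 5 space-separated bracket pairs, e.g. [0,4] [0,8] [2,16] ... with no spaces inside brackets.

Computing bounds per retry:
  i=0: D_i=min(2*2^0,32)=2, bounds=[0,2]
  i=1: D_i=min(2*2^1,32)=4, bounds=[0,4]
  i=2: D_i=min(2*2^2,32)=8, bounds=[0,8]
  i=3: D_i=min(2*2^3,32)=16, bounds=[0,16]
  i=4: D_i=min(2*2^4,32)=32, bounds=[0,32]

Answer: [0,2] [0,4] [0,8] [0,16] [0,32]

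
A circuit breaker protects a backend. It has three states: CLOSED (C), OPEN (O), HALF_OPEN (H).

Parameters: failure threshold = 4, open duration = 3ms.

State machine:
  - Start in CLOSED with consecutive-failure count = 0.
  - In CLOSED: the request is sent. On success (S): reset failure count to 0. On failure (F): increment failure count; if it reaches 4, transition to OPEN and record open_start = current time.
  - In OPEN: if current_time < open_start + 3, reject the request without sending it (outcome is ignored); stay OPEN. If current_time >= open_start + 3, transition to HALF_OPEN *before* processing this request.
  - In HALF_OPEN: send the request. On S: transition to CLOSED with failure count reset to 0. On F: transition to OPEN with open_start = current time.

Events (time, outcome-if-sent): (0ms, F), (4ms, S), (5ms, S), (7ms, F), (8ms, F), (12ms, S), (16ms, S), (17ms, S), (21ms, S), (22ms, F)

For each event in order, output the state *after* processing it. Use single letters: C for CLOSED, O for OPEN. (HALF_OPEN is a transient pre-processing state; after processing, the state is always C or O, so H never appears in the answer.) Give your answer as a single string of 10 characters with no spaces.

State after each event:
  event#1 t=0ms outcome=F: state=CLOSED
  event#2 t=4ms outcome=S: state=CLOSED
  event#3 t=5ms outcome=S: state=CLOSED
  event#4 t=7ms outcome=F: state=CLOSED
  event#5 t=8ms outcome=F: state=CLOSED
  event#6 t=12ms outcome=S: state=CLOSED
  event#7 t=16ms outcome=S: state=CLOSED
  event#8 t=17ms outcome=S: state=CLOSED
  event#9 t=21ms outcome=S: state=CLOSED
  event#10 t=22ms outcome=F: state=CLOSED

Answer: CCCCCCCCCC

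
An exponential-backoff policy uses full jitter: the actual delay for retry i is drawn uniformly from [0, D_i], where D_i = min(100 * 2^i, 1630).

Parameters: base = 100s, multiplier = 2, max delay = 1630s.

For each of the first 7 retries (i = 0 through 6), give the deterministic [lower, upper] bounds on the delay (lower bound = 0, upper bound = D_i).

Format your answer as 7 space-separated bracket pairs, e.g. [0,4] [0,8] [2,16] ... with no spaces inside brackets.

Answer: [0,100] [0,200] [0,400] [0,800] [0,1600] [0,1630] [0,1630]

Derivation:
Computing bounds per retry:
  i=0: D_i=min(100*2^0,1630)=100, bounds=[0,100]
  i=1: D_i=min(100*2^1,1630)=200, bounds=[0,200]
  i=2: D_i=min(100*2^2,1630)=400, bounds=[0,400]
  i=3: D_i=min(100*2^3,1630)=800, bounds=[0,800]
  i=4: D_i=min(100*2^4,1630)=1600, bounds=[0,1600]
  i=5: D_i=min(100*2^5,1630)=1630, bounds=[0,1630]
  i=6: D_i=min(100*2^6,1630)=1630, bounds=[0,1630]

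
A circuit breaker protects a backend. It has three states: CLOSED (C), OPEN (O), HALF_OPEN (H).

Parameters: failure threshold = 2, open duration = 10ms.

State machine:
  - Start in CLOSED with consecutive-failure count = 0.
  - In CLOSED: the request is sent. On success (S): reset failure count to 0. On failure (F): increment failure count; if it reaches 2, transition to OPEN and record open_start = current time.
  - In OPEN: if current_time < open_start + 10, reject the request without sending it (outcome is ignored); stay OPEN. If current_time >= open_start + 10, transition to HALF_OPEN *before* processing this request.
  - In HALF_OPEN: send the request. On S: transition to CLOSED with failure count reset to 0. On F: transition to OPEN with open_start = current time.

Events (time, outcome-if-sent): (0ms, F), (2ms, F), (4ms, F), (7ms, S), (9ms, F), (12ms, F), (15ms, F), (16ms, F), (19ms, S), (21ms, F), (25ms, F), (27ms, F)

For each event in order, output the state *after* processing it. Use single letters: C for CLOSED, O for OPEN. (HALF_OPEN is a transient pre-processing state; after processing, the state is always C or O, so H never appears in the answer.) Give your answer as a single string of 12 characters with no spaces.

State after each event:
  event#1 t=0ms outcome=F: state=CLOSED
  event#2 t=2ms outcome=F: state=OPEN
  event#3 t=4ms outcome=F: state=OPEN
  event#4 t=7ms outcome=S: state=OPEN
  event#5 t=9ms outcome=F: state=OPEN
  event#6 t=12ms outcome=F: state=OPEN
  event#7 t=15ms outcome=F: state=OPEN
  event#8 t=16ms outcome=F: state=OPEN
  event#9 t=19ms outcome=S: state=OPEN
  event#10 t=21ms outcome=F: state=OPEN
  event#11 t=25ms outcome=F: state=OPEN
  event#12 t=27ms outcome=F: state=OPEN

Answer: COOOOOOOOOOO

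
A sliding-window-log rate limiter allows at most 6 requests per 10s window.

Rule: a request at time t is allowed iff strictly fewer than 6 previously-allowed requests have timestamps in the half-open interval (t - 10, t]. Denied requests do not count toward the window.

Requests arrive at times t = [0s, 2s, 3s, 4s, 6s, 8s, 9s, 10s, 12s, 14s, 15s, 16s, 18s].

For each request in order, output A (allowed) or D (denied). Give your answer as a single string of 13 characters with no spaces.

Answer: AAAAAADAAAAAA

Derivation:
Tracking allowed requests in the window:
  req#1 t=0s: ALLOW
  req#2 t=2s: ALLOW
  req#3 t=3s: ALLOW
  req#4 t=4s: ALLOW
  req#5 t=6s: ALLOW
  req#6 t=8s: ALLOW
  req#7 t=9s: DENY
  req#8 t=10s: ALLOW
  req#9 t=12s: ALLOW
  req#10 t=14s: ALLOW
  req#11 t=15s: ALLOW
  req#12 t=16s: ALLOW
  req#13 t=18s: ALLOW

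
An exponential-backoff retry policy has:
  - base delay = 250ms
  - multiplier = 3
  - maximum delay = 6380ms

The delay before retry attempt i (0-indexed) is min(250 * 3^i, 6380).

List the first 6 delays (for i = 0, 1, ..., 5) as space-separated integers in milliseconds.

Answer: 250 750 2250 6380 6380 6380

Derivation:
Computing each delay:
  i=0: min(250*3^0, 6380) = 250
  i=1: min(250*3^1, 6380) = 750
  i=2: min(250*3^2, 6380) = 2250
  i=3: min(250*3^3, 6380) = 6380
  i=4: min(250*3^4, 6380) = 6380
  i=5: min(250*3^5, 6380) = 6380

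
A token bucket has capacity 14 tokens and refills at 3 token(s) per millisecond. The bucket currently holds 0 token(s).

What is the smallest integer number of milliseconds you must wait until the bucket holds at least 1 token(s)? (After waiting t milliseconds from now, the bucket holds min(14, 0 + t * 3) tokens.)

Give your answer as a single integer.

Answer: 1

Derivation:
Need 0 + t * 3 >= 1, so t >= 1/3.
Smallest integer t = ceil(1/3) = 1.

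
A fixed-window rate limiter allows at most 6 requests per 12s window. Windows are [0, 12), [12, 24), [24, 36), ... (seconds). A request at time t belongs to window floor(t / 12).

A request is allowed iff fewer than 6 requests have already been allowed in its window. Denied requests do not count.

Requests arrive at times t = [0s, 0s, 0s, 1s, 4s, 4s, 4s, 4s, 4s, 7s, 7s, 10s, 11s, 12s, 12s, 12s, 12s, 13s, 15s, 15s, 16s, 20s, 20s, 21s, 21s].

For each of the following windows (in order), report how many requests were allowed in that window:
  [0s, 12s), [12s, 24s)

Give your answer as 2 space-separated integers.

Processing requests:
  req#1 t=0s (window 0): ALLOW
  req#2 t=0s (window 0): ALLOW
  req#3 t=0s (window 0): ALLOW
  req#4 t=1s (window 0): ALLOW
  req#5 t=4s (window 0): ALLOW
  req#6 t=4s (window 0): ALLOW
  req#7 t=4s (window 0): DENY
  req#8 t=4s (window 0): DENY
  req#9 t=4s (window 0): DENY
  req#10 t=7s (window 0): DENY
  req#11 t=7s (window 0): DENY
  req#12 t=10s (window 0): DENY
  req#13 t=11s (window 0): DENY
  req#14 t=12s (window 1): ALLOW
  req#15 t=12s (window 1): ALLOW
  req#16 t=12s (window 1): ALLOW
  req#17 t=12s (window 1): ALLOW
  req#18 t=13s (window 1): ALLOW
  req#19 t=15s (window 1): ALLOW
  req#20 t=15s (window 1): DENY
  req#21 t=16s (window 1): DENY
  req#22 t=20s (window 1): DENY
  req#23 t=20s (window 1): DENY
  req#24 t=21s (window 1): DENY
  req#25 t=21s (window 1): DENY

Allowed counts by window: 6 6

Answer: 6 6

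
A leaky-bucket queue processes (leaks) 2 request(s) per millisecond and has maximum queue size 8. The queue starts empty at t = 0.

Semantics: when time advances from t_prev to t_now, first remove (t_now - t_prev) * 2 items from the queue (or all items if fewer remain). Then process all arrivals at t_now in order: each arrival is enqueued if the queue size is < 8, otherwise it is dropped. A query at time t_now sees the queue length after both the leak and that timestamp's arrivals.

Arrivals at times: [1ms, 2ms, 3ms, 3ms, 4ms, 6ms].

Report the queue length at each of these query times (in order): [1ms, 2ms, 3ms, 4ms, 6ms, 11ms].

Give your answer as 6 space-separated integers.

Queue lengths at query times:
  query t=1ms: backlog = 1
  query t=2ms: backlog = 1
  query t=3ms: backlog = 2
  query t=4ms: backlog = 1
  query t=6ms: backlog = 1
  query t=11ms: backlog = 0

Answer: 1 1 2 1 1 0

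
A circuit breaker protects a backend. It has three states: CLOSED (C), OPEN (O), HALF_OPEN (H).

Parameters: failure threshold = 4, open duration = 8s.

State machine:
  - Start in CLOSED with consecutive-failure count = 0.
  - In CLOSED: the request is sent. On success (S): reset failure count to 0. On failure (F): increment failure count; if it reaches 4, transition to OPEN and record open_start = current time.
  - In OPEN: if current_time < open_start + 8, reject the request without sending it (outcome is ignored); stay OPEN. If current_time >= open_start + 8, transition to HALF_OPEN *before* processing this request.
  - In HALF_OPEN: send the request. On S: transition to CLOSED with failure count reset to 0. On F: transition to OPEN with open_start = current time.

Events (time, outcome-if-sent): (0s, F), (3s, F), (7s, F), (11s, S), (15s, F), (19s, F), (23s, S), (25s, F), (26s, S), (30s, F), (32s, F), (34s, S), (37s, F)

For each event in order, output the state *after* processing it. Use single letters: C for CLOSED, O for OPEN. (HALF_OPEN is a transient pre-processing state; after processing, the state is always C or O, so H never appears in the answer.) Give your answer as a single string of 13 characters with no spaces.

Answer: CCCCCCCCCCCCC

Derivation:
State after each event:
  event#1 t=0s outcome=F: state=CLOSED
  event#2 t=3s outcome=F: state=CLOSED
  event#3 t=7s outcome=F: state=CLOSED
  event#4 t=11s outcome=S: state=CLOSED
  event#5 t=15s outcome=F: state=CLOSED
  event#6 t=19s outcome=F: state=CLOSED
  event#7 t=23s outcome=S: state=CLOSED
  event#8 t=25s outcome=F: state=CLOSED
  event#9 t=26s outcome=S: state=CLOSED
  event#10 t=30s outcome=F: state=CLOSED
  event#11 t=32s outcome=F: state=CLOSED
  event#12 t=34s outcome=S: state=CLOSED
  event#13 t=37s outcome=F: state=CLOSED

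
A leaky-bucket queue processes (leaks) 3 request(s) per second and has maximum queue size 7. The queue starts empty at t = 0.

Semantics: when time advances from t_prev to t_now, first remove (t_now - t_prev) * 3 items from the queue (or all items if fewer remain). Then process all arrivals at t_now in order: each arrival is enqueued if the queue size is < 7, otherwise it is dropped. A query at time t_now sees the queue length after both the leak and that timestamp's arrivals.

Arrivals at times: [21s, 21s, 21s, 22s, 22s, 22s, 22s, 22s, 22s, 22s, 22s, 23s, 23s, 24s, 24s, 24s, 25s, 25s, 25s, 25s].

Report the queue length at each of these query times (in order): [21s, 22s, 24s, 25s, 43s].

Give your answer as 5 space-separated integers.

Answer: 3 7 6 7 0

Derivation:
Queue lengths at query times:
  query t=21s: backlog = 3
  query t=22s: backlog = 7
  query t=24s: backlog = 6
  query t=25s: backlog = 7
  query t=43s: backlog = 0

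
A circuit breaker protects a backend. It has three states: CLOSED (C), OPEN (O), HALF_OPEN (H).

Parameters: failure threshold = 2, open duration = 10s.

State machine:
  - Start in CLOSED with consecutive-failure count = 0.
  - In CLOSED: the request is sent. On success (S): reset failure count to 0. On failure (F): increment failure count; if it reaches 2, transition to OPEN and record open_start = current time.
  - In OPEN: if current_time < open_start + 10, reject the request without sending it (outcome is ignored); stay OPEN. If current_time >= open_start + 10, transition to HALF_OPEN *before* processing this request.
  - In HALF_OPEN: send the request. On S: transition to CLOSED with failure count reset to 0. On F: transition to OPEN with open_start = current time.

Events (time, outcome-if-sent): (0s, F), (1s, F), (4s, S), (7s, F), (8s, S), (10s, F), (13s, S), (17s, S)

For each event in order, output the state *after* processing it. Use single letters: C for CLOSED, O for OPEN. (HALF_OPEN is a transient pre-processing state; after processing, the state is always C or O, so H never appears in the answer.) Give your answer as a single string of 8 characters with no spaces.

State after each event:
  event#1 t=0s outcome=F: state=CLOSED
  event#2 t=1s outcome=F: state=OPEN
  event#3 t=4s outcome=S: state=OPEN
  event#4 t=7s outcome=F: state=OPEN
  event#5 t=8s outcome=S: state=OPEN
  event#6 t=10s outcome=F: state=OPEN
  event#7 t=13s outcome=S: state=CLOSED
  event#8 t=17s outcome=S: state=CLOSED

Answer: COOOOOCC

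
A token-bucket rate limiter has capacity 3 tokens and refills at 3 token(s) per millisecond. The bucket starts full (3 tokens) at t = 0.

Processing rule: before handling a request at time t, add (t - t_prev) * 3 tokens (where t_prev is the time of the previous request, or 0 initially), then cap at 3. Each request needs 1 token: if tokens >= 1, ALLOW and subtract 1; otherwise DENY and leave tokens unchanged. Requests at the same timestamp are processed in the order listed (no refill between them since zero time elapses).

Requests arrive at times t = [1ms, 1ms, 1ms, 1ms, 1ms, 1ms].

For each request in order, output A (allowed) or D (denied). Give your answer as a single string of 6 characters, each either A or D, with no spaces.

Simulating step by step:
  req#1 t=1ms: ALLOW
  req#2 t=1ms: ALLOW
  req#3 t=1ms: ALLOW
  req#4 t=1ms: DENY
  req#5 t=1ms: DENY
  req#6 t=1ms: DENY

Answer: AAADDD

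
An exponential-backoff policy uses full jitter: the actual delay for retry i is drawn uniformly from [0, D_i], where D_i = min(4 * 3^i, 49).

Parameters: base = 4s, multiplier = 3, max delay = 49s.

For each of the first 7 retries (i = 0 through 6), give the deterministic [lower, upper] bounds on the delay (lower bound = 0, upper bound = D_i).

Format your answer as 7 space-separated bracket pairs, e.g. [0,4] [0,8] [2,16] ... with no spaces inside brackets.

Answer: [0,4] [0,12] [0,36] [0,49] [0,49] [0,49] [0,49]

Derivation:
Computing bounds per retry:
  i=0: D_i=min(4*3^0,49)=4, bounds=[0,4]
  i=1: D_i=min(4*3^1,49)=12, bounds=[0,12]
  i=2: D_i=min(4*3^2,49)=36, bounds=[0,36]
  i=3: D_i=min(4*3^3,49)=49, bounds=[0,49]
  i=4: D_i=min(4*3^4,49)=49, bounds=[0,49]
  i=5: D_i=min(4*3^5,49)=49, bounds=[0,49]
  i=6: D_i=min(4*3^6,49)=49, bounds=[0,49]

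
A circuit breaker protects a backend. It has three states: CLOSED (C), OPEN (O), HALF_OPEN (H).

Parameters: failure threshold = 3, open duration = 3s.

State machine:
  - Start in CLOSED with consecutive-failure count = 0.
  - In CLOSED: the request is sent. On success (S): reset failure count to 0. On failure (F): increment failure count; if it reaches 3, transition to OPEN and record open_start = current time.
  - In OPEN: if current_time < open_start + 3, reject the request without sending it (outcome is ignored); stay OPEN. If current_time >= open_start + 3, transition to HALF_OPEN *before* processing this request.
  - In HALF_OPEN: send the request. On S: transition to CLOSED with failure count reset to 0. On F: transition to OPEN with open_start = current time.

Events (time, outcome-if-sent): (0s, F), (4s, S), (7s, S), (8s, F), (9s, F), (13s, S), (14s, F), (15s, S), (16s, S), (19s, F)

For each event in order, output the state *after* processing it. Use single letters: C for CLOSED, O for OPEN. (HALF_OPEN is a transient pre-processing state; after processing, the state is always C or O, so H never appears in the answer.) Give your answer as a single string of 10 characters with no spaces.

Answer: CCCCCCCCCC

Derivation:
State after each event:
  event#1 t=0s outcome=F: state=CLOSED
  event#2 t=4s outcome=S: state=CLOSED
  event#3 t=7s outcome=S: state=CLOSED
  event#4 t=8s outcome=F: state=CLOSED
  event#5 t=9s outcome=F: state=CLOSED
  event#6 t=13s outcome=S: state=CLOSED
  event#7 t=14s outcome=F: state=CLOSED
  event#8 t=15s outcome=S: state=CLOSED
  event#9 t=16s outcome=S: state=CLOSED
  event#10 t=19s outcome=F: state=CLOSED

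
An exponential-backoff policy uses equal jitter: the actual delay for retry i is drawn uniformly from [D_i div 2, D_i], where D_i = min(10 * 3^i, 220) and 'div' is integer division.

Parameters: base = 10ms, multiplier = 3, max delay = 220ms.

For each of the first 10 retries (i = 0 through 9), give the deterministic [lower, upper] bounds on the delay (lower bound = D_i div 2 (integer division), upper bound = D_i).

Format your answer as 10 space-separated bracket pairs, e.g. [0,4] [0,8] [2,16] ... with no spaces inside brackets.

Computing bounds per retry:
  i=0: D_i=min(10*3^0,220)=10, bounds=[5,10]
  i=1: D_i=min(10*3^1,220)=30, bounds=[15,30]
  i=2: D_i=min(10*3^2,220)=90, bounds=[45,90]
  i=3: D_i=min(10*3^3,220)=220, bounds=[110,220]
  i=4: D_i=min(10*3^4,220)=220, bounds=[110,220]
  i=5: D_i=min(10*3^5,220)=220, bounds=[110,220]
  i=6: D_i=min(10*3^6,220)=220, bounds=[110,220]
  i=7: D_i=min(10*3^7,220)=220, bounds=[110,220]
  i=8: D_i=min(10*3^8,220)=220, bounds=[110,220]
  i=9: D_i=min(10*3^9,220)=220, bounds=[110,220]

Answer: [5,10] [15,30] [45,90] [110,220] [110,220] [110,220] [110,220] [110,220] [110,220] [110,220]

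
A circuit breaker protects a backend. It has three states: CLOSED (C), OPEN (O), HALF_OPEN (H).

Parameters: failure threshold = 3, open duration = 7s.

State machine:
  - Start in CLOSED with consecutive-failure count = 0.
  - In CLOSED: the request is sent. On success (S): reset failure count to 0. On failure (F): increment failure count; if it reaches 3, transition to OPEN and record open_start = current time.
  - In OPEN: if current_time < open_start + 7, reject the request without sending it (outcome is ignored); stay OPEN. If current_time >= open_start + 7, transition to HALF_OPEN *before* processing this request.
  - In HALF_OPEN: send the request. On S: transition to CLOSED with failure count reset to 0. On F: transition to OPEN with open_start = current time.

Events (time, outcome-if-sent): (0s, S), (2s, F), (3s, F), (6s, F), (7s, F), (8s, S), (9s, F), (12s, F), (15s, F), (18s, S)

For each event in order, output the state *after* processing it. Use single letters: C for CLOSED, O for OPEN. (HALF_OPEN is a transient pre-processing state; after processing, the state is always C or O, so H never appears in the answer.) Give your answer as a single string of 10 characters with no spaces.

Answer: CCCOOOOOOO

Derivation:
State after each event:
  event#1 t=0s outcome=S: state=CLOSED
  event#2 t=2s outcome=F: state=CLOSED
  event#3 t=3s outcome=F: state=CLOSED
  event#4 t=6s outcome=F: state=OPEN
  event#5 t=7s outcome=F: state=OPEN
  event#6 t=8s outcome=S: state=OPEN
  event#7 t=9s outcome=F: state=OPEN
  event#8 t=12s outcome=F: state=OPEN
  event#9 t=15s outcome=F: state=OPEN
  event#10 t=18s outcome=S: state=OPEN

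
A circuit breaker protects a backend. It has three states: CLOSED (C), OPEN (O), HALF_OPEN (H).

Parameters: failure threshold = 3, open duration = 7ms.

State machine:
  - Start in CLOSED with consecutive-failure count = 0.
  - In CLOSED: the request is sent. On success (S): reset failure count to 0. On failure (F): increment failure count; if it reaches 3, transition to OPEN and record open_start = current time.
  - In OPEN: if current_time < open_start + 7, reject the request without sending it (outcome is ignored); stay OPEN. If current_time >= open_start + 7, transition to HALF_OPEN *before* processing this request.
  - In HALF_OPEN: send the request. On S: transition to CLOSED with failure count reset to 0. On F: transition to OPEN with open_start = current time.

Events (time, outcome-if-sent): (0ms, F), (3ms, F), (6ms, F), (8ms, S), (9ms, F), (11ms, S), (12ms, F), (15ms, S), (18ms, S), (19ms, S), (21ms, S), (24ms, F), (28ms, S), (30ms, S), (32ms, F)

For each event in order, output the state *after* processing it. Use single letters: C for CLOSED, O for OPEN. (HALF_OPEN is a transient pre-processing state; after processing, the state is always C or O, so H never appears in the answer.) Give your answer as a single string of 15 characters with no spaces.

State after each event:
  event#1 t=0ms outcome=F: state=CLOSED
  event#2 t=3ms outcome=F: state=CLOSED
  event#3 t=6ms outcome=F: state=OPEN
  event#4 t=8ms outcome=S: state=OPEN
  event#5 t=9ms outcome=F: state=OPEN
  event#6 t=11ms outcome=S: state=OPEN
  event#7 t=12ms outcome=F: state=OPEN
  event#8 t=15ms outcome=S: state=CLOSED
  event#9 t=18ms outcome=S: state=CLOSED
  event#10 t=19ms outcome=S: state=CLOSED
  event#11 t=21ms outcome=S: state=CLOSED
  event#12 t=24ms outcome=F: state=CLOSED
  event#13 t=28ms outcome=S: state=CLOSED
  event#14 t=30ms outcome=S: state=CLOSED
  event#15 t=32ms outcome=F: state=CLOSED

Answer: CCOOOOOCCCCCCCC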